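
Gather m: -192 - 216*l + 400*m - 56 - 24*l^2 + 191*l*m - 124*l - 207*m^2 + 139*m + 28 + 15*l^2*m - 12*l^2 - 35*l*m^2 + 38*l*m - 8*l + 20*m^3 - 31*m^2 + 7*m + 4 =-36*l^2 - 348*l + 20*m^3 + m^2*(-35*l - 238) + m*(15*l^2 + 229*l + 546) - 216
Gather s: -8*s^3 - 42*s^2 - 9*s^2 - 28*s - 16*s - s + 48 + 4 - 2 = -8*s^3 - 51*s^2 - 45*s + 50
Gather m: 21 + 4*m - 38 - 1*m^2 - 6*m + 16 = -m^2 - 2*m - 1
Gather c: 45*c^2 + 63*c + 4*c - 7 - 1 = 45*c^2 + 67*c - 8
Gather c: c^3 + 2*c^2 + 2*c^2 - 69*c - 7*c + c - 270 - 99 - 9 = c^3 + 4*c^2 - 75*c - 378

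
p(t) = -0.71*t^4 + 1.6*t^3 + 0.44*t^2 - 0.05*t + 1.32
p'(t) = -2.84*t^3 + 4.8*t^2 + 0.88*t - 0.05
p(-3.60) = -186.70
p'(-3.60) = 191.49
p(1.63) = 4.32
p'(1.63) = 1.84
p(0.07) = 1.32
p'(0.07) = 0.03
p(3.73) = -47.15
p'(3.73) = -77.37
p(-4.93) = -598.87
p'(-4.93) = 452.57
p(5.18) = -275.93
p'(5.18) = -261.43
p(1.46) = 3.94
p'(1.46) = 2.63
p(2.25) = 3.46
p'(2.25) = -6.12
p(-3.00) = -95.28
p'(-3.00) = 117.19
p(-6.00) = -1248.30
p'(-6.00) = 780.91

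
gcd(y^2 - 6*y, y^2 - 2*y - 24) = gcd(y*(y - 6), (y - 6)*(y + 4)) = y - 6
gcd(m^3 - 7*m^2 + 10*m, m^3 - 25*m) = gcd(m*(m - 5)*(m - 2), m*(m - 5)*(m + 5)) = m^2 - 5*m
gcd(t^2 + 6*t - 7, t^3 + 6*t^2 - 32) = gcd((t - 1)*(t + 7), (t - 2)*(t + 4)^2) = 1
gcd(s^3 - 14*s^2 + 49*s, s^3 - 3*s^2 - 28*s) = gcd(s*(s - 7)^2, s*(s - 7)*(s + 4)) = s^2 - 7*s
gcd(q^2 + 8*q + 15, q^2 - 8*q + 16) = 1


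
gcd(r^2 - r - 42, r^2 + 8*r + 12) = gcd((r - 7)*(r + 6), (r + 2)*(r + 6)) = r + 6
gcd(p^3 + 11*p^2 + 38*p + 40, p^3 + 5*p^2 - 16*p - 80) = p^2 + 9*p + 20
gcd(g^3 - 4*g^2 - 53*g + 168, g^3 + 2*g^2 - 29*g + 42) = g^2 + 4*g - 21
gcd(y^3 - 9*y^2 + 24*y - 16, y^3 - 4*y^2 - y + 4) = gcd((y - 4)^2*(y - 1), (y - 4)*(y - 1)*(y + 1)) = y^2 - 5*y + 4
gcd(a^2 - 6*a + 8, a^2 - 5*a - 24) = 1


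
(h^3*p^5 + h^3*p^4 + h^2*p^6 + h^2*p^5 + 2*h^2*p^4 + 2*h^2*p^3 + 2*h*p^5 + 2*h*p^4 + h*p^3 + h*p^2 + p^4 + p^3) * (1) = h^3*p^5 + h^3*p^4 + h^2*p^6 + h^2*p^5 + 2*h^2*p^4 + 2*h^2*p^3 + 2*h*p^5 + 2*h*p^4 + h*p^3 + h*p^2 + p^4 + p^3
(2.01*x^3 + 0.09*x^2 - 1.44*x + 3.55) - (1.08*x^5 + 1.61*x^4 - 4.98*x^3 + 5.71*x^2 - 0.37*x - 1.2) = -1.08*x^5 - 1.61*x^4 + 6.99*x^3 - 5.62*x^2 - 1.07*x + 4.75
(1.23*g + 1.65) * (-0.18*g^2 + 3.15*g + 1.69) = -0.2214*g^3 + 3.5775*g^2 + 7.2762*g + 2.7885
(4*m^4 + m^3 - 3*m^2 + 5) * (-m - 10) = -4*m^5 - 41*m^4 - 7*m^3 + 30*m^2 - 5*m - 50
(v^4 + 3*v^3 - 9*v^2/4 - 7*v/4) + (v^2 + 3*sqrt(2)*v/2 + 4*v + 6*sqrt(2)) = v^4 + 3*v^3 - 5*v^2/4 + 3*sqrt(2)*v/2 + 9*v/4 + 6*sqrt(2)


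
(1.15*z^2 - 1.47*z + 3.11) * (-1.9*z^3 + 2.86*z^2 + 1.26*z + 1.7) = -2.185*z^5 + 6.082*z^4 - 8.6642*z^3 + 8.9974*z^2 + 1.4196*z + 5.287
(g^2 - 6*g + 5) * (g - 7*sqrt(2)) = g^3 - 7*sqrt(2)*g^2 - 6*g^2 + 5*g + 42*sqrt(2)*g - 35*sqrt(2)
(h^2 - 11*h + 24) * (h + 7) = h^3 - 4*h^2 - 53*h + 168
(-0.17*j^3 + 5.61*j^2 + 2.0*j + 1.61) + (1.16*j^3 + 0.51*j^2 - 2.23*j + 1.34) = 0.99*j^3 + 6.12*j^2 - 0.23*j + 2.95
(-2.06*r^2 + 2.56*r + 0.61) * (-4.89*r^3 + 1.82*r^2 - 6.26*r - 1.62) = 10.0734*r^5 - 16.2676*r^4 + 14.5719*r^3 - 11.5782*r^2 - 7.9658*r - 0.9882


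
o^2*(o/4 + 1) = o^3/4 + o^2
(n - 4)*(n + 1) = n^2 - 3*n - 4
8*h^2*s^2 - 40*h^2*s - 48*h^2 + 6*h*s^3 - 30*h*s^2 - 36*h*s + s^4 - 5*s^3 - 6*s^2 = (2*h + s)*(4*h + s)*(s - 6)*(s + 1)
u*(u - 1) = u^2 - u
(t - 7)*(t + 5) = t^2 - 2*t - 35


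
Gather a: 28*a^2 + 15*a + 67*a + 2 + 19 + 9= 28*a^2 + 82*a + 30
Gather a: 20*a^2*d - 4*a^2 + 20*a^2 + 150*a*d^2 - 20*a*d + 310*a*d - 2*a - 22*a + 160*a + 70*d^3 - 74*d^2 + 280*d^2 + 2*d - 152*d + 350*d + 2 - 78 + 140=a^2*(20*d + 16) + a*(150*d^2 + 290*d + 136) + 70*d^3 + 206*d^2 + 200*d + 64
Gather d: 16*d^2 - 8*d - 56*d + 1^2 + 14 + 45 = 16*d^2 - 64*d + 60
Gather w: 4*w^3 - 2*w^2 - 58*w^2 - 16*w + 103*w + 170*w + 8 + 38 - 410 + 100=4*w^3 - 60*w^2 + 257*w - 264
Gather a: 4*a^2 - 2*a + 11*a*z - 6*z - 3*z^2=4*a^2 + a*(11*z - 2) - 3*z^2 - 6*z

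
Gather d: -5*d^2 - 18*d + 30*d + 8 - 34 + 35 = -5*d^2 + 12*d + 9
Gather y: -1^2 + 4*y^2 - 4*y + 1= 4*y^2 - 4*y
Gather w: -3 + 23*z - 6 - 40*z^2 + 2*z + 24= -40*z^2 + 25*z + 15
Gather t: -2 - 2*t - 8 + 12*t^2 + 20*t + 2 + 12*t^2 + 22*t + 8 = 24*t^2 + 40*t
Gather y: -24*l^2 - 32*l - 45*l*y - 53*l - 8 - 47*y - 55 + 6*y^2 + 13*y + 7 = -24*l^2 - 85*l + 6*y^2 + y*(-45*l - 34) - 56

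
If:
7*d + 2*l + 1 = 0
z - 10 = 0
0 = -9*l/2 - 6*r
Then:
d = 8*r/21 - 1/7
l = -4*r/3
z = 10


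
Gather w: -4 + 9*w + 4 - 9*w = 0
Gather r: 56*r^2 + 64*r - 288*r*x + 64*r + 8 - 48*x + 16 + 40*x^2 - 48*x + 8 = 56*r^2 + r*(128 - 288*x) + 40*x^2 - 96*x + 32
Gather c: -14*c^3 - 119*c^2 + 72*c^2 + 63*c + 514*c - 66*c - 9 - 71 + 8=-14*c^3 - 47*c^2 + 511*c - 72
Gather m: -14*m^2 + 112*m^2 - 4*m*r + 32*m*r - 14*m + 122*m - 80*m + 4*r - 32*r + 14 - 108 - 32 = 98*m^2 + m*(28*r + 28) - 28*r - 126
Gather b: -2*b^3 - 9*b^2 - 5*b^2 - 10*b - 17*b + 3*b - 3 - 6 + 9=-2*b^3 - 14*b^2 - 24*b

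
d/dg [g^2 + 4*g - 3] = 2*g + 4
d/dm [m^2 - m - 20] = 2*m - 1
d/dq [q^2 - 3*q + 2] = 2*q - 3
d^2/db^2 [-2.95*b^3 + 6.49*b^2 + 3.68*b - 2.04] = 12.98 - 17.7*b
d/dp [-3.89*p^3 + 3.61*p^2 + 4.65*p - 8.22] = -11.67*p^2 + 7.22*p + 4.65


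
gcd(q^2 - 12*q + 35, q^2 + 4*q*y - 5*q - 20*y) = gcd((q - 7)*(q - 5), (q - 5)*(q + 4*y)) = q - 5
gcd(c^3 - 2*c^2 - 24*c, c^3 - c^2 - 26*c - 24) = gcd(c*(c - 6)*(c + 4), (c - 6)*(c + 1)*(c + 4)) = c^2 - 2*c - 24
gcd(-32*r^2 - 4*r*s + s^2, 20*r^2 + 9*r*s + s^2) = 4*r + s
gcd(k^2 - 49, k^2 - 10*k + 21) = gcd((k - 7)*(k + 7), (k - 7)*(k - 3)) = k - 7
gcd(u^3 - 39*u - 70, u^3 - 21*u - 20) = 1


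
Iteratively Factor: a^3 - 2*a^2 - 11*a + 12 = (a - 4)*(a^2 + 2*a - 3) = (a - 4)*(a + 3)*(a - 1)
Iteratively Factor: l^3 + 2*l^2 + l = (l + 1)*(l^2 + l) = l*(l + 1)*(l + 1)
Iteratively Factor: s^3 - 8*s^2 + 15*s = (s)*(s^2 - 8*s + 15) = s*(s - 5)*(s - 3)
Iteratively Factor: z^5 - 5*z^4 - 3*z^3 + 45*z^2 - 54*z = (z)*(z^4 - 5*z^3 - 3*z^2 + 45*z - 54) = z*(z - 3)*(z^3 - 2*z^2 - 9*z + 18) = z*(z - 3)*(z - 2)*(z^2 - 9) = z*(z - 3)*(z - 2)*(z + 3)*(z - 3)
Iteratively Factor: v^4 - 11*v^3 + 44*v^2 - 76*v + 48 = (v - 2)*(v^3 - 9*v^2 + 26*v - 24) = (v - 4)*(v - 2)*(v^2 - 5*v + 6) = (v - 4)*(v - 3)*(v - 2)*(v - 2)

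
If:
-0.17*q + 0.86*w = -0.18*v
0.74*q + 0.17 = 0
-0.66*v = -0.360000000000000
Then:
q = -0.23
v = 0.55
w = -0.16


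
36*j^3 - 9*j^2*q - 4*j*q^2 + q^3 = (-4*j + q)*(-3*j + q)*(3*j + q)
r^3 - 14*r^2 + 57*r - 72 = (r - 8)*(r - 3)^2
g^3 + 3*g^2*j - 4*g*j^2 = g*(g - j)*(g + 4*j)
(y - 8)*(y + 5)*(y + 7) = y^3 + 4*y^2 - 61*y - 280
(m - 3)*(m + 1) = m^2 - 2*m - 3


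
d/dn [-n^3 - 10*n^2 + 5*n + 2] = -3*n^2 - 20*n + 5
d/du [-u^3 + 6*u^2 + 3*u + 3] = -3*u^2 + 12*u + 3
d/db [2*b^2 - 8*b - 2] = 4*b - 8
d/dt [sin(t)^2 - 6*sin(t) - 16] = 2*(sin(t) - 3)*cos(t)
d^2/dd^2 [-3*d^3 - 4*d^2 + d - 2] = -18*d - 8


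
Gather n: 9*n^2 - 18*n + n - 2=9*n^2 - 17*n - 2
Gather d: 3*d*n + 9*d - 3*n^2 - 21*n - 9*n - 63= d*(3*n + 9) - 3*n^2 - 30*n - 63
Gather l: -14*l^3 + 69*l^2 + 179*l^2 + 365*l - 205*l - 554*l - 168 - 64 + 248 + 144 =-14*l^3 + 248*l^2 - 394*l + 160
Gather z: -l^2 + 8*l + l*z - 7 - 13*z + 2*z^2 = -l^2 + 8*l + 2*z^2 + z*(l - 13) - 7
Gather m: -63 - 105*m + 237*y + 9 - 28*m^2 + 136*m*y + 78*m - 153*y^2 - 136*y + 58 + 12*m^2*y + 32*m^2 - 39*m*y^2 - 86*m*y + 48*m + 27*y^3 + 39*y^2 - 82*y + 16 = m^2*(12*y + 4) + m*(-39*y^2 + 50*y + 21) + 27*y^3 - 114*y^2 + 19*y + 20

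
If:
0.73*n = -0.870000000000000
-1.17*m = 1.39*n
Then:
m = 1.42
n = -1.19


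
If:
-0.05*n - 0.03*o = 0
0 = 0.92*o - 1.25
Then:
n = -0.82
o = 1.36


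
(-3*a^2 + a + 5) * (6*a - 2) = -18*a^3 + 12*a^2 + 28*a - 10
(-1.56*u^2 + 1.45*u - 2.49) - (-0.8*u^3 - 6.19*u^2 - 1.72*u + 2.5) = 0.8*u^3 + 4.63*u^2 + 3.17*u - 4.99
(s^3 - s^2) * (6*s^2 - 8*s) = 6*s^5 - 14*s^4 + 8*s^3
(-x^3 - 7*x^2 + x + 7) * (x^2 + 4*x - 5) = -x^5 - 11*x^4 - 22*x^3 + 46*x^2 + 23*x - 35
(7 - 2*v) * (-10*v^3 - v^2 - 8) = 20*v^4 - 68*v^3 - 7*v^2 + 16*v - 56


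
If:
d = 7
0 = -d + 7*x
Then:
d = 7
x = 1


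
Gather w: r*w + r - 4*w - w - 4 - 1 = r + w*(r - 5) - 5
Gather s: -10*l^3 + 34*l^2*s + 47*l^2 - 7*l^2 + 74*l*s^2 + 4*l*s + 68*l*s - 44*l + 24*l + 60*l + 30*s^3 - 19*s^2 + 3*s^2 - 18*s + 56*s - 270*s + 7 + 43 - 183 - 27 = -10*l^3 + 40*l^2 + 40*l + 30*s^3 + s^2*(74*l - 16) + s*(34*l^2 + 72*l - 232) - 160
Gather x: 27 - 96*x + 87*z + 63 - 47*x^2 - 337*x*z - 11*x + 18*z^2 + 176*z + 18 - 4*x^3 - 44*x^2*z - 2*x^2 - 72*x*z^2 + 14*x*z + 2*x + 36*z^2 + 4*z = -4*x^3 + x^2*(-44*z - 49) + x*(-72*z^2 - 323*z - 105) + 54*z^2 + 267*z + 108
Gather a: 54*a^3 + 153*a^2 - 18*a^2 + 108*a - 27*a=54*a^3 + 135*a^2 + 81*a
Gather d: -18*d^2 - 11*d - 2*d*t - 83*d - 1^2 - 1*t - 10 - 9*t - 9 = -18*d^2 + d*(-2*t - 94) - 10*t - 20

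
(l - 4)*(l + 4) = l^2 - 16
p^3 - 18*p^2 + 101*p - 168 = (p - 8)*(p - 7)*(p - 3)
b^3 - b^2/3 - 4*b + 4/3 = (b - 2)*(b - 1/3)*(b + 2)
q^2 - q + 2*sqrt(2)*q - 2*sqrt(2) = (q - 1)*(q + 2*sqrt(2))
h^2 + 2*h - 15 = (h - 3)*(h + 5)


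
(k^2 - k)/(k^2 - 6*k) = (k - 1)/(k - 6)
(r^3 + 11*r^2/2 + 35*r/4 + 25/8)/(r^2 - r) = (8*r^3 + 44*r^2 + 70*r + 25)/(8*r*(r - 1))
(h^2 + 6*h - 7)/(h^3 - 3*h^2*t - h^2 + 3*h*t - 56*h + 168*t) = (1 - h)/(-h^2 + 3*h*t + 8*h - 24*t)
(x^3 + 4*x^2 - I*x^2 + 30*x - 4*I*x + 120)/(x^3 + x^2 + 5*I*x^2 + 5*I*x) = (x^2 + x*(4 - 6*I) - 24*I)/(x^2 + x)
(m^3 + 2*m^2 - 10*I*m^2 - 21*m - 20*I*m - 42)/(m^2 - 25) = (m^3 + m^2*(2 - 10*I) + m*(-21 - 20*I) - 42)/(m^2 - 25)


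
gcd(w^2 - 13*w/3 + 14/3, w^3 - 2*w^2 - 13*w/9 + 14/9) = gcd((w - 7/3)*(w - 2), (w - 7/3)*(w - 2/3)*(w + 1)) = w - 7/3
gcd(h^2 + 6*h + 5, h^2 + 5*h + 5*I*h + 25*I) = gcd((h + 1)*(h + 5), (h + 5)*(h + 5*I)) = h + 5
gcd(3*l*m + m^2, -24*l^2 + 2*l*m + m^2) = 1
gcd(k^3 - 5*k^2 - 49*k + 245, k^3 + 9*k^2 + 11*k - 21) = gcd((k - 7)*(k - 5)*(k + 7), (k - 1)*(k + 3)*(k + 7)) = k + 7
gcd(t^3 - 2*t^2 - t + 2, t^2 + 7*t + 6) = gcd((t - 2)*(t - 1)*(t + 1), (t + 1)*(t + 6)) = t + 1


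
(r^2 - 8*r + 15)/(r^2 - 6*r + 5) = (r - 3)/(r - 1)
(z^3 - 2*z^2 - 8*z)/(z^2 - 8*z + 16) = z*(z + 2)/(z - 4)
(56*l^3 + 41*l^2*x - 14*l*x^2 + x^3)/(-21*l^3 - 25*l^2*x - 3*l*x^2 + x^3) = (-8*l + x)/(3*l + x)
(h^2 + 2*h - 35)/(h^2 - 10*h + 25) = (h + 7)/(h - 5)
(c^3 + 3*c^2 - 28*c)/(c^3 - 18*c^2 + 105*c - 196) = c*(c + 7)/(c^2 - 14*c + 49)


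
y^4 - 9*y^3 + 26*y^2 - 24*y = y*(y - 4)*(y - 3)*(y - 2)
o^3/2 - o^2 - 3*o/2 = o*(o/2 + 1/2)*(o - 3)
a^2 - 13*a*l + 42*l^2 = (a - 7*l)*(a - 6*l)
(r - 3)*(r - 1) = r^2 - 4*r + 3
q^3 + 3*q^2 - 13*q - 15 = (q - 3)*(q + 1)*(q + 5)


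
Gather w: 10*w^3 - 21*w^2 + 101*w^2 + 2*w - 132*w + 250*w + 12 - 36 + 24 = 10*w^3 + 80*w^2 + 120*w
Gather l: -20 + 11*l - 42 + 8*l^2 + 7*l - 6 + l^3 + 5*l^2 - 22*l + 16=l^3 + 13*l^2 - 4*l - 52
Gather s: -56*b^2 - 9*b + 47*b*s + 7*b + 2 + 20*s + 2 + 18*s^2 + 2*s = -56*b^2 - 2*b + 18*s^2 + s*(47*b + 22) + 4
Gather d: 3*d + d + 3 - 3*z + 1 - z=4*d - 4*z + 4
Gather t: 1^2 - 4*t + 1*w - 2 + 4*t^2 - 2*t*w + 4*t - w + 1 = 4*t^2 - 2*t*w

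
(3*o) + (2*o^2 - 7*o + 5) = 2*o^2 - 4*o + 5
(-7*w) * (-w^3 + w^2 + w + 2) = 7*w^4 - 7*w^3 - 7*w^2 - 14*w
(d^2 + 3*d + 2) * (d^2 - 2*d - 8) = d^4 + d^3 - 12*d^2 - 28*d - 16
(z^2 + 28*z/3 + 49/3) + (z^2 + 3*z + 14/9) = 2*z^2 + 37*z/3 + 161/9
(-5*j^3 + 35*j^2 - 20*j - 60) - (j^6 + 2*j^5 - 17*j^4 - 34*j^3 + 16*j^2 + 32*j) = -j^6 - 2*j^5 + 17*j^4 + 29*j^3 + 19*j^2 - 52*j - 60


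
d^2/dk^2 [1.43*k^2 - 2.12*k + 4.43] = 2.86000000000000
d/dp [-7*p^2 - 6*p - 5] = -14*p - 6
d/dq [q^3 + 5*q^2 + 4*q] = 3*q^2 + 10*q + 4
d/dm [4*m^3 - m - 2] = 12*m^2 - 1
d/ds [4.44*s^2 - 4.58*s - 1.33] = 8.88*s - 4.58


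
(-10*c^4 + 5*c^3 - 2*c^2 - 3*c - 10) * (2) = -20*c^4 + 10*c^3 - 4*c^2 - 6*c - 20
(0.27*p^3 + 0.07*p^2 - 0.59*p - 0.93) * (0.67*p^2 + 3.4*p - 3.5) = 0.1809*p^5 + 0.9649*p^4 - 1.1023*p^3 - 2.8741*p^2 - 1.097*p + 3.255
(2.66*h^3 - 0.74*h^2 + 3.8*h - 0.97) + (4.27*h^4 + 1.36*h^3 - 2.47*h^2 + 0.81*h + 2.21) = 4.27*h^4 + 4.02*h^3 - 3.21*h^2 + 4.61*h + 1.24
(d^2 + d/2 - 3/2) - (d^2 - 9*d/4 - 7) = 11*d/4 + 11/2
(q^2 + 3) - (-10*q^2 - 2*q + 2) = 11*q^2 + 2*q + 1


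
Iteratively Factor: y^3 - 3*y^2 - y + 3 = (y - 3)*(y^2 - 1) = (y - 3)*(y + 1)*(y - 1)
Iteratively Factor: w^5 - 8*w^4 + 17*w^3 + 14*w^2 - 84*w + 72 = (w - 3)*(w^4 - 5*w^3 + 2*w^2 + 20*w - 24) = (w - 3)*(w - 2)*(w^3 - 3*w^2 - 4*w + 12) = (w - 3)^2*(w - 2)*(w^2 - 4) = (w - 3)^2*(w - 2)^2*(w + 2)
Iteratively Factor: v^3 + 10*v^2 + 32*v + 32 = (v + 4)*(v^2 + 6*v + 8) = (v + 2)*(v + 4)*(v + 4)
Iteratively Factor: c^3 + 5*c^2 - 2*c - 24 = (c + 3)*(c^2 + 2*c - 8) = (c + 3)*(c + 4)*(c - 2)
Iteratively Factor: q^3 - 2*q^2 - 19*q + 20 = (q - 1)*(q^2 - q - 20) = (q - 1)*(q + 4)*(q - 5)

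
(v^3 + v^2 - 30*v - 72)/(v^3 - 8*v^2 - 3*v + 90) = (v + 4)/(v - 5)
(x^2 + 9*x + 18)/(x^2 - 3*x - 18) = (x + 6)/(x - 6)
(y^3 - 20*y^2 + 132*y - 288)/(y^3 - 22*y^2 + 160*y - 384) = (y - 6)/(y - 8)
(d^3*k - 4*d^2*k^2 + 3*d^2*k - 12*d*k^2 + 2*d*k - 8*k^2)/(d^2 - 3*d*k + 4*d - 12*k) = k*(d^3 - 4*d^2*k + 3*d^2 - 12*d*k + 2*d - 8*k)/(d^2 - 3*d*k + 4*d - 12*k)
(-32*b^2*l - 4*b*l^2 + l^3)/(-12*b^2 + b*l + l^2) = l*(8*b - l)/(3*b - l)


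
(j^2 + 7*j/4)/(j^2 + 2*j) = (j + 7/4)/(j + 2)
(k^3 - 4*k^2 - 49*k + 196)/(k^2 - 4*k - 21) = (k^2 + 3*k - 28)/(k + 3)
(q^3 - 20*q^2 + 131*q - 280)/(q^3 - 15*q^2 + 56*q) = (q - 5)/q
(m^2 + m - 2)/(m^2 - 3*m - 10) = (m - 1)/(m - 5)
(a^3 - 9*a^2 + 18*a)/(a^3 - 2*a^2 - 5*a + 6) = a*(a - 6)/(a^2 + a - 2)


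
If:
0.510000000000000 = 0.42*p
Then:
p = 1.21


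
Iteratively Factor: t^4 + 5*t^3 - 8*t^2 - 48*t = (t + 4)*(t^3 + t^2 - 12*t) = (t - 3)*(t + 4)*(t^2 + 4*t) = t*(t - 3)*(t + 4)*(t + 4)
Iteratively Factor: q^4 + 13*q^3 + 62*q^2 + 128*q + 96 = (q + 4)*(q^3 + 9*q^2 + 26*q + 24) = (q + 4)^2*(q^2 + 5*q + 6) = (q + 3)*(q + 4)^2*(q + 2)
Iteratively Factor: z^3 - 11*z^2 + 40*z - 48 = (z - 4)*(z^2 - 7*z + 12) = (z - 4)*(z - 3)*(z - 4)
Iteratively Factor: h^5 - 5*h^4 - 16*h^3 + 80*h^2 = (h - 5)*(h^4 - 16*h^2) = (h - 5)*(h + 4)*(h^3 - 4*h^2) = h*(h - 5)*(h + 4)*(h^2 - 4*h) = h^2*(h - 5)*(h + 4)*(h - 4)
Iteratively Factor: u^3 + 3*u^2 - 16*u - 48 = (u - 4)*(u^2 + 7*u + 12) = (u - 4)*(u + 3)*(u + 4)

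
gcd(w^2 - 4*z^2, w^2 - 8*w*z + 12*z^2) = -w + 2*z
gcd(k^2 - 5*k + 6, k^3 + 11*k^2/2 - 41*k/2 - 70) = 1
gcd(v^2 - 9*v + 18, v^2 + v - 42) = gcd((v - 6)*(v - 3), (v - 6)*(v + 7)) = v - 6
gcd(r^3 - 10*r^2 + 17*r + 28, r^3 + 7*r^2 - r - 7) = r + 1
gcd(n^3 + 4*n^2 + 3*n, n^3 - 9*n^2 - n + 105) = n + 3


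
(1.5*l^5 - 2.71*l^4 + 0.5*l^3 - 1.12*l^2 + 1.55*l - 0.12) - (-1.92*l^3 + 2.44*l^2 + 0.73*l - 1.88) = 1.5*l^5 - 2.71*l^4 + 2.42*l^3 - 3.56*l^2 + 0.82*l + 1.76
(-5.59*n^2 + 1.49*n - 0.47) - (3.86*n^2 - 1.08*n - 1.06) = -9.45*n^2 + 2.57*n + 0.59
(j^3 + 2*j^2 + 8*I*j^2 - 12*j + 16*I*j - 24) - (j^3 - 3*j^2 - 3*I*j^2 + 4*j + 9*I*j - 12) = 5*j^2 + 11*I*j^2 - 16*j + 7*I*j - 12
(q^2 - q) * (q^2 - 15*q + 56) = q^4 - 16*q^3 + 71*q^2 - 56*q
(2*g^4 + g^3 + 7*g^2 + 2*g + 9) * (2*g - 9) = 4*g^5 - 16*g^4 + 5*g^3 - 59*g^2 - 81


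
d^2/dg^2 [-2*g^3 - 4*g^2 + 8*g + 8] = -12*g - 8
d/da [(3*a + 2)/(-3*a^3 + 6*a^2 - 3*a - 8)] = 6*(3*a^3 - 4*a - 3)/(9*a^6 - 36*a^5 + 54*a^4 + 12*a^3 - 87*a^2 + 48*a + 64)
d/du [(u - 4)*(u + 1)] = 2*u - 3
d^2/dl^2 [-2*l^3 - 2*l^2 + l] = -12*l - 4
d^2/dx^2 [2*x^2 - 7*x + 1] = 4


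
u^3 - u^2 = u^2*(u - 1)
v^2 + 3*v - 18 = (v - 3)*(v + 6)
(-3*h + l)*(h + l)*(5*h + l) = -15*h^3 - 13*h^2*l + 3*h*l^2 + l^3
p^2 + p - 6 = (p - 2)*(p + 3)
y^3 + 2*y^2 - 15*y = y*(y - 3)*(y + 5)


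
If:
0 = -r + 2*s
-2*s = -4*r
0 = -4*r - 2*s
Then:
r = 0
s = 0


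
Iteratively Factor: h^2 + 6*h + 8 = (h + 4)*(h + 2)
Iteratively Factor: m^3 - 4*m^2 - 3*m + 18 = (m - 3)*(m^2 - m - 6) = (m - 3)*(m + 2)*(m - 3)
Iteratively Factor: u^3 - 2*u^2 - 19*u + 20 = (u + 4)*(u^2 - 6*u + 5) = (u - 5)*(u + 4)*(u - 1)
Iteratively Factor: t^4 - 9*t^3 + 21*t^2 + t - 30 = (t - 2)*(t^3 - 7*t^2 + 7*t + 15) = (t - 5)*(t - 2)*(t^2 - 2*t - 3) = (t - 5)*(t - 2)*(t + 1)*(t - 3)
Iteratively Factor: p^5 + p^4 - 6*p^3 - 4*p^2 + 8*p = (p + 2)*(p^4 - p^3 - 4*p^2 + 4*p) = p*(p + 2)*(p^3 - p^2 - 4*p + 4) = p*(p - 1)*(p + 2)*(p^2 - 4) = p*(p - 2)*(p - 1)*(p + 2)*(p + 2)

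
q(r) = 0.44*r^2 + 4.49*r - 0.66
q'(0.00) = 4.49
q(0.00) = -0.66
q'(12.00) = 15.05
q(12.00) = 116.58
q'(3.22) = 7.32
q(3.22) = 18.36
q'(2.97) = 7.10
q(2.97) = 16.56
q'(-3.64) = 1.29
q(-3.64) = -11.17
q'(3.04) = 7.17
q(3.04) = 17.06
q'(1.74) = 6.02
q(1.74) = 8.48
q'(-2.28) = 2.48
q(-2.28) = -8.61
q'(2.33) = 6.54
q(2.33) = 12.19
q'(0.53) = 4.96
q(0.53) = 1.84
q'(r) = 0.88*r + 4.49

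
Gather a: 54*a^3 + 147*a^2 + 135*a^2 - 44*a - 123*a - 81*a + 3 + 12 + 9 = 54*a^3 + 282*a^2 - 248*a + 24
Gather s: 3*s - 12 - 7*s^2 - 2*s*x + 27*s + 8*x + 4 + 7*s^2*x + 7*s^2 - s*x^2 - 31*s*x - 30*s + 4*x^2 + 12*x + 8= 7*s^2*x + s*(-x^2 - 33*x) + 4*x^2 + 20*x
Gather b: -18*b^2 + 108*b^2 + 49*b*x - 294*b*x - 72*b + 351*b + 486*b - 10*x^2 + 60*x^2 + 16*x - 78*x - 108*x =90*b^2 + b*(765 - 245*x) + 50*x^2 - 170*x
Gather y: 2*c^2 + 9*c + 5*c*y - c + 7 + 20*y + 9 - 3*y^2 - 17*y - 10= 2*c^2 + 8*c - 3*y^2 + y*(5*c + 3) + 6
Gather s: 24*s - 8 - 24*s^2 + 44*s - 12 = -24*s^2 + 68*s - 20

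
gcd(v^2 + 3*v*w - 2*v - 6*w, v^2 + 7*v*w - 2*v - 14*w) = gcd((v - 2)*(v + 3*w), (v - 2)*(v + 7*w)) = v - 2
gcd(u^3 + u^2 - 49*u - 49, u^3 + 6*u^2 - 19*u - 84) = u + 7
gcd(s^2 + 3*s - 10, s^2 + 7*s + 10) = s + 5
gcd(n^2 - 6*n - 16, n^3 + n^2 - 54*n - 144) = n - 8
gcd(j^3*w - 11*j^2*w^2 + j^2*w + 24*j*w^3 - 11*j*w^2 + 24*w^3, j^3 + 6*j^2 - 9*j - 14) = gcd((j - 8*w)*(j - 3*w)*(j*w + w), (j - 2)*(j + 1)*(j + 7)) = j + 1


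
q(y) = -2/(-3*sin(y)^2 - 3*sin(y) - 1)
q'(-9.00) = 12.88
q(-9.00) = 7.32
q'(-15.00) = -13.57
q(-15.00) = 6.29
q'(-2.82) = 16.95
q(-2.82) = 5.69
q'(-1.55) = 0.12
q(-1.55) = 2.00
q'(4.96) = 1.66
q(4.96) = 2.19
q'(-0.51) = -1.97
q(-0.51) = 7.99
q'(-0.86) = 9.99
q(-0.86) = 4.45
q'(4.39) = -2.34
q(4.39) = 2.34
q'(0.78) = -0.49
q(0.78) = 0.44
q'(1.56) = -0.00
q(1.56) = 0.29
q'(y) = -2*(6*sin(y)*cos(y) + 3*cos(y))/(-3*sin(y)^2 - 3*sin(y) - 1)^2 = -6*(2*sin(y) + 1)*cos(y)/(3*sin(y)^2 + 3*sin(y) + 1)^2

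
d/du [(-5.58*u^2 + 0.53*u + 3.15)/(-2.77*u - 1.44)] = (15.4566*u^2 + 16.0704*u + 7.9623)/(7.6729*u^2 + 7.9776*u + 2.0736)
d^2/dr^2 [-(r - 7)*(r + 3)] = -2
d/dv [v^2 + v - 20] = 2*v + 1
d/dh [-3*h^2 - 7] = -6*h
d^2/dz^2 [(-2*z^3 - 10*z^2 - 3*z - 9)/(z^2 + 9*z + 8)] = 2*(-59*z^3 - 219*z^2 - 555*z - 1081)/(z^6 + 27*z^5 + 267*z^4 + 1161*z^3 + 2136*z^2 + 1728*z + 512)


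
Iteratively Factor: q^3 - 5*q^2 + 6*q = (q)*(q^2 - 5*q + 6) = q*(q - 3)*(q - 2)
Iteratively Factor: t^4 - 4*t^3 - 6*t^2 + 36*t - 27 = (t - 3)*(t^3 - t^2 - 9*t + 9) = (t - 3)*(t + 3)*(t^2 - 4*t + 3) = (t - 3)*(t - 1)*(t + 3)*(t - 3)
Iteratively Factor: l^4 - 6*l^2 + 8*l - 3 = (l - 1)*(l^3 + l^2 - 5*l + 3) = (l - 1)^2*(l^2 + 2*l - 3) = (l - 1)^3*(l + 3)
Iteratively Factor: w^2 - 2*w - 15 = (w + 3)*(w - 5)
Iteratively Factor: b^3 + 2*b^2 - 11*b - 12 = (b + 4)*(b^2 - 2*b - 3) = (b + 1)*(b + 4)*(b - 3)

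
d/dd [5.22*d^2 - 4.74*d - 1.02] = 10.44*d - 4.74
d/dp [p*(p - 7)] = 2*p - 7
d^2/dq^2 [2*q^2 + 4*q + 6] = 4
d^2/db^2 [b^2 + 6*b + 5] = 2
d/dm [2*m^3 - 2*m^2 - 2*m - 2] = 6*m^2 - 4*m - 2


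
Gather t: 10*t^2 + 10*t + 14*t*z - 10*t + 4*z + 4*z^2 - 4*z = 10*t^2 + 14*t*z + 4*z^2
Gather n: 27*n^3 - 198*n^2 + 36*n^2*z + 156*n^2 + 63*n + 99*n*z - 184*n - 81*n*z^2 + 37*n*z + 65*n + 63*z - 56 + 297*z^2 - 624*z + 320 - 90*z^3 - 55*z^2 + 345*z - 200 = 27*n^3 + n^2*(36*z - 42) + n*(-81*z^2 + 136*z - 56) - 90*z^3 + 242*z^2 - 216*z + 64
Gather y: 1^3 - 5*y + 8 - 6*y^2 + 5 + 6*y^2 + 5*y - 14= 0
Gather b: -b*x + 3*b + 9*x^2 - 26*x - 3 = b*(3 - x) + 9*x^2 - 26*x - 3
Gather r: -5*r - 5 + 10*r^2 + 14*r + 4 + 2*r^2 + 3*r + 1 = 12*r^2 + 12*r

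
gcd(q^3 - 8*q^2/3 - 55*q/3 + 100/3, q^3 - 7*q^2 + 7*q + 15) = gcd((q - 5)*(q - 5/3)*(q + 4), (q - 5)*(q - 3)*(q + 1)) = q - 5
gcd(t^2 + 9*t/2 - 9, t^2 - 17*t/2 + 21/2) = t - 3/2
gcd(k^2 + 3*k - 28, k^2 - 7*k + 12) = k - 4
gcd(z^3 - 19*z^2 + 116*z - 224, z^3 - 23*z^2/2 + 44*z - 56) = z - 4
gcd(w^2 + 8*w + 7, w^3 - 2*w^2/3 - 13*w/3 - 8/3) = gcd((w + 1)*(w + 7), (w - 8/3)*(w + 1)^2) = w + 1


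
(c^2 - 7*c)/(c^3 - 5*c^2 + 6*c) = (c - 7)/(c^2 - 5*c + 6)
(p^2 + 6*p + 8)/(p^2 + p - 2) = (p + 4)/(p - 1)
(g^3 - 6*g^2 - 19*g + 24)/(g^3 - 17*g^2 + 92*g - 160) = (g^2 + 2*g - 3)/(g^2 - 9*g + 20)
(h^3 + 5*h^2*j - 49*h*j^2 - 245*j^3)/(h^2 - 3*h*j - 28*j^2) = (h^2 + 12*h*j + 35*j^2)/(h + 4*j)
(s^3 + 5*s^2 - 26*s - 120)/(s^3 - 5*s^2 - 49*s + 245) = (s^2 + 10*s + 24)/(s^2 - 49)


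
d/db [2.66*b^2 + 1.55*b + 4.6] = 5.32*b + 1.55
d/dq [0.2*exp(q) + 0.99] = 0.2*exp(q)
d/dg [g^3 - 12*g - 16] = 3*g^2 - 12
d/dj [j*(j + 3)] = 2*j + 3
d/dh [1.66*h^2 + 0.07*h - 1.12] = 3.32*h + 0.07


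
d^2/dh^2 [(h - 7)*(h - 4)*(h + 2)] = 6*h - 18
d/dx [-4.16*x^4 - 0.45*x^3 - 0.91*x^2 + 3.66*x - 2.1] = -16.64*x^3 - 1.35*x^2 - 1.82*x + 3.66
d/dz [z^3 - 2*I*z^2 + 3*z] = 3*z^2 - 4*I*z + 3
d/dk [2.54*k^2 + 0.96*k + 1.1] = 5.08*k + 0.96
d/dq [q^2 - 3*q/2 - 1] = 2*q - 3/2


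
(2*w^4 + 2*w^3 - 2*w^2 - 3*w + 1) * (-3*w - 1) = -6*w^5 - 8*w^4 + 4*w^3 + 11*w^2 - 1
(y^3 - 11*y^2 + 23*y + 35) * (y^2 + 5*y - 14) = y^5 - 6*y^4 - 46*y^3 + 304*y^2 - 147*y - 490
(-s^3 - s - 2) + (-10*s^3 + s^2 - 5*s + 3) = -11*s^3 + s^2 - 6*s + 1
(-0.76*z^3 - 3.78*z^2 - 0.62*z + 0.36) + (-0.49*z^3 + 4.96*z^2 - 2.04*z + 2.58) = -1.25*z^3 + 1.18*z^2 - 2.66*z + 2.94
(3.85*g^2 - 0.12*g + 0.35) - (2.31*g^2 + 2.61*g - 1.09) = 1.54*g^2 - 2.73*g + 1.44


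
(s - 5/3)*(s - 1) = s^2 - 8*s/3 + 5/3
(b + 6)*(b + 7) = b^2 + 13*b + 42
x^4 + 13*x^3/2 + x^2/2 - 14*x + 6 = (x - 1)*(x - 1/2)*(x + 2)*(x + 6)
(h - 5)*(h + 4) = h^2 - h - 20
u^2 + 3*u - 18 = (u - 3)*(u + 6)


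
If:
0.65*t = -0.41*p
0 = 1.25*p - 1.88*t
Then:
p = 0.00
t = 0.00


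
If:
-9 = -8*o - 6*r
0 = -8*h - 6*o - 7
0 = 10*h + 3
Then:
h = -3/10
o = -23/30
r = 227/90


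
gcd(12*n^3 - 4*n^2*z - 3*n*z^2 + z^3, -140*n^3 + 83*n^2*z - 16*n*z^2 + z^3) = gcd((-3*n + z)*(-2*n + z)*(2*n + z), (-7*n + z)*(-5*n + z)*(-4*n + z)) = 1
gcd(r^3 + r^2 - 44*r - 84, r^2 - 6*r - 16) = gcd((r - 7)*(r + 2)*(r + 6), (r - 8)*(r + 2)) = r + 2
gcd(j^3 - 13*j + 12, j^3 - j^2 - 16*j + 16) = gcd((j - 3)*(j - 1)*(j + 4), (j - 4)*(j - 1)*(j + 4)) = j^2 + 3*j - 4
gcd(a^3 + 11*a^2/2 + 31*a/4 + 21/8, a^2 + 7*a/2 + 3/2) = a + 1/2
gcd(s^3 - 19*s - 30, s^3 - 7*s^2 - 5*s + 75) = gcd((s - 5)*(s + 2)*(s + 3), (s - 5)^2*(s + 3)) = s^2 - 2*s - 15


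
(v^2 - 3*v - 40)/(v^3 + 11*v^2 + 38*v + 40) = (v - 8)/(v^2 + 6*v + 8)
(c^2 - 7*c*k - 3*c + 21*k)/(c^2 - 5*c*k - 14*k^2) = (c - 3)/(c + 2*k)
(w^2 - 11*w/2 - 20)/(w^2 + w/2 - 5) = (w - 8)/(w - 2)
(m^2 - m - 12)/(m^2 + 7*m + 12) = (m - 4)/(m + 4)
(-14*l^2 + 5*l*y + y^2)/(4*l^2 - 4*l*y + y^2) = (7*l + y)/(-2*l + y)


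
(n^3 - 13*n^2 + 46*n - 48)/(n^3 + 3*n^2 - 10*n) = (n^2 - 11*n + 24)/(n*(n + 5))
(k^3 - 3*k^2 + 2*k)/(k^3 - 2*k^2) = (k - 1)/k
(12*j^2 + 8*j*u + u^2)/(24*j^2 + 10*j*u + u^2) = (2*j + u)/(4*j + u)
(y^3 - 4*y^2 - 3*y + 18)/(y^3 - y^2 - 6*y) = (y - 3)/y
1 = 1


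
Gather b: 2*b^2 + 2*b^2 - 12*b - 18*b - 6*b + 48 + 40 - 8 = 4*b^2 - 36*b + 80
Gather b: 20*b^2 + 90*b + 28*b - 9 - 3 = 20*b^2 + 118*b - 12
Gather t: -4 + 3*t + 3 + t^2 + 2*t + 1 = t^2 + 5*t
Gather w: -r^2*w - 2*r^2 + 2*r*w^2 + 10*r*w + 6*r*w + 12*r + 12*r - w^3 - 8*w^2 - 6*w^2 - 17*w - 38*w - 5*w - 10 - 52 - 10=-2*r^2 + 24*r - w^3 + w^2*(2*r - 14) + w*(-r^2 + 16*r - 60) - 72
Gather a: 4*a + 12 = 4*a + 12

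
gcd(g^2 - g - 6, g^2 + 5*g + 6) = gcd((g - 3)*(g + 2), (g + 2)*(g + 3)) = g + 2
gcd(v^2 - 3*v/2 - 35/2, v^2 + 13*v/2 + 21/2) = v + 7/2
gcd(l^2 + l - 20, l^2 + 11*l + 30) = l + 5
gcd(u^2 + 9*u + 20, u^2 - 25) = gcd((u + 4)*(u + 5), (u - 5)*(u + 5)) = u + 5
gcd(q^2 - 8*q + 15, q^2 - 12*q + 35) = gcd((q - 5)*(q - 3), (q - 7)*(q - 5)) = q - 5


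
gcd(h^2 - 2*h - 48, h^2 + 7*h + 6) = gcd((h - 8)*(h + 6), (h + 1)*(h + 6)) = h + 6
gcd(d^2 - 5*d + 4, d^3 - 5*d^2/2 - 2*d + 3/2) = 1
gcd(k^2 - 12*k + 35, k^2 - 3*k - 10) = k - 5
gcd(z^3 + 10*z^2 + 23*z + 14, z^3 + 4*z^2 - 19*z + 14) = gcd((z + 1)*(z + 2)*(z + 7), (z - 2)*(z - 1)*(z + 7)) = z + 7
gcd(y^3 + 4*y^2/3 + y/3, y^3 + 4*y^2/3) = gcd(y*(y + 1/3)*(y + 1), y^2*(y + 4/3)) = y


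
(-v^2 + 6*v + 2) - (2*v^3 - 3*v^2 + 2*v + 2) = -2*v^3 + 2*v^2 + 4*v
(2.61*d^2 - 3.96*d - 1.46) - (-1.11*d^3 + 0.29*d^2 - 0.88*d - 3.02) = 1.11*d^3 + 2.32*d^2 - 3.08*d + 1.56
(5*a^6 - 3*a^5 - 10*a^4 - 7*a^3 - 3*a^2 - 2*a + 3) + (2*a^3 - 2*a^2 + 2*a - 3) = 5*a^6 - 3*a^5 - 10*a^4 - 5*a^3 - 5*a^2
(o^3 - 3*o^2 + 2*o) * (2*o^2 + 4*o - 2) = 2*o^5 - 2*o^4 - 10*o^3 + 14*o^2 - 4*o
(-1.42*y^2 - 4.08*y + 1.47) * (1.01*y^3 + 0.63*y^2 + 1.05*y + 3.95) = -1.4342*y^5 - 5.0154*y^4 - 2.5767*y^3 - 8.9669*y^2 - 14.5725*y + 5.8065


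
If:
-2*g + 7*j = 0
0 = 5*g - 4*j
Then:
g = 0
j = 0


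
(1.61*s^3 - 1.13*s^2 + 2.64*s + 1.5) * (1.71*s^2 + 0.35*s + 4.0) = 2.7531*s^5 - 1.3688*s^4 + 10.5589*s^3 - 1.031*s^2 + 11.085*s + 6.0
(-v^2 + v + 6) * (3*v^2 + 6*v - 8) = -3*v^4 - 3*v^3 + 32*v^2 + 28*v - 48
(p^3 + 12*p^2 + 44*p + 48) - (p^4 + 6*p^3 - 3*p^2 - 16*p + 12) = -p^4 - 5*p^3 + 15*p^2 + 60*p + 36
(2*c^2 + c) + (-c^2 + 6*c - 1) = c^2 + 7*c - 1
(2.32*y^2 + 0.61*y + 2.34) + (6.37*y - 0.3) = 2.32*y^2 + 6.98*y + 2.04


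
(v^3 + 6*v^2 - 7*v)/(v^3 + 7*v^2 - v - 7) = v/(v + 1)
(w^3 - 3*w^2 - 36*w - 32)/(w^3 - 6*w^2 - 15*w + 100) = (w^2 - 7*w - 8)/(w^2 - 10*w + 25)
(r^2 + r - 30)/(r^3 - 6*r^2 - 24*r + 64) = (r^2 + r - 30)/(r^3 - 6*r^2 - 24*r + 64)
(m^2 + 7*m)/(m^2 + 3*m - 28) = m/(m - 4)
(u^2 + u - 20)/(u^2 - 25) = (u - 4)/(u - 5)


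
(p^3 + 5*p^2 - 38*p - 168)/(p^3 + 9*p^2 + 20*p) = (p^2 + p - 42)/(p*(p + 5))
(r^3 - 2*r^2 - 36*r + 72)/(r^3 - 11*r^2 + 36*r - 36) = (r + 6)/(r - 3)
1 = 1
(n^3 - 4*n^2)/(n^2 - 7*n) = n*(n - 4)/(n - 7)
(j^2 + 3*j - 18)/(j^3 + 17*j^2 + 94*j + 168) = (j - 3)/(j^2 + 11*j + 28)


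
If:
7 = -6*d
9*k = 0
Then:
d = -7/6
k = 0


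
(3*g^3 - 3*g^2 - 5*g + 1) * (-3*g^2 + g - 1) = -9*g^5 + 12*g^4 + 9*g^3 - 5*g^2 + 6*g - 1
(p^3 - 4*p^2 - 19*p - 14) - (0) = p^3 - 4*p^2 - 19*p - 14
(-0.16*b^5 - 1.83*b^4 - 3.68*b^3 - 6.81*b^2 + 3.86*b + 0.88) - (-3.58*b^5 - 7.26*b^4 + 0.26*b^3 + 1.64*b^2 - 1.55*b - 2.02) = 3.42*b^5 + 5.43*b^4 - 3.94*b^3 - 8.45*b^2 + 5.41*b + 2.9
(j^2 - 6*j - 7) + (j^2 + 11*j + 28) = 2*j^2 + 5*j + 21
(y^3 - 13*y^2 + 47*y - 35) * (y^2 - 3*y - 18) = y^5 - 16*y^4 + 68*y^3 + 58*y^2 - 741*y + 630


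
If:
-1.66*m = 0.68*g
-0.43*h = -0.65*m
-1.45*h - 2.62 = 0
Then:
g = 2.92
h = -1.81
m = -1.20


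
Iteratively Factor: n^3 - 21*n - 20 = (n + 1)*(n^2 - n - 20) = (n - 5)*(n + 1)*(n + 4)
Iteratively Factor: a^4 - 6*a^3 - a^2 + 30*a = (a + 2)*(a^3 - 8*a^2 + 15*a) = (a - 5)*(a + 2)*(a^2 - 3*a) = a*(a - 5)*(a + 2)*(a - 3)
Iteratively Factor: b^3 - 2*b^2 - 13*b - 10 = (b - 5)*(b^2 + 3*b + 2) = (b - 5)*(b + 2)*(b + 1)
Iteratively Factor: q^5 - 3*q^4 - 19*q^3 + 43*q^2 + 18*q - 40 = (q - 2)*(q^4 - q^3 - 21*q^2 + q + 20) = (q - 2)*(q + 1)*(q^3 - 2*q^2 - 19*q + 20) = (q - 2)*(q - 1)*(q + 1)*(q^2 - q - 20) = (q - 2)*(q - 1)*(q + 1)*(q + 4)*(q - 5)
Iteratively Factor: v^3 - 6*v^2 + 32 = (v + 2)*(v^2 - 8*v + 16) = (v - 4)*(v + 2)*(v - 4)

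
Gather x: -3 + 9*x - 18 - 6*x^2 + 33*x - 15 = -6*x^2 + 42*x - 36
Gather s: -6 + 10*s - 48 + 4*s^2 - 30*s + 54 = 4*s^2 - 20*s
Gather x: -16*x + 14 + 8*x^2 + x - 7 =8*x^2 - 15*x + 7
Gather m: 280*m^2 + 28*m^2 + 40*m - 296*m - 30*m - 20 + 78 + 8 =308*m^2 - 286*m + 66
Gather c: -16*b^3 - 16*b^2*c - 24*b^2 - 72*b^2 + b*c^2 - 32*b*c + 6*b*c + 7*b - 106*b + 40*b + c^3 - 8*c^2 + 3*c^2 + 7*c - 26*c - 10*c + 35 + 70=-16*b^3 - 96*b^2 - 59*b + c^3 + c^2*(b - 5) + c*(-16*b^2 - 26*b - 29) + 105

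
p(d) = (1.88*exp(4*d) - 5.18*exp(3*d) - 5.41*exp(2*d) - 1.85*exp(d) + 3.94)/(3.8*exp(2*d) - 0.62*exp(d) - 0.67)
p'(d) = (-7.6*exp(2*d) + 0.62*exp(d))*(1.88*exp(4*d) - 5.18*exp(3*d) - 5.41*exp(2*d) - 1.85*exp(d) + 3.94)/(3.8*exp(2*d) - 0.62*exp(d) - 0.67)^2 + (7.52*exp(4*d) - 15.54*exp(3*d) - 10.82*exp(2*d) - 1.85*exp(d))/(3.8*exp(2*d) - 0.62*exp(d) - 0.67)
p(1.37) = 0.86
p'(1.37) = 10.45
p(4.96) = 9875.06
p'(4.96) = 19936.10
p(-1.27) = -5.31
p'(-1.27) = -1.08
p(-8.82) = -5.88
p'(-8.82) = 0.00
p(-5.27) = -5.84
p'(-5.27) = 0.04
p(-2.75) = -5.47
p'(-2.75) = 0.31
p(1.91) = 12.23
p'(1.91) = 36.58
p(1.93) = 12.97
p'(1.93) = 38.25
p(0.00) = -2.64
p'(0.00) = -0.91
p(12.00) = 13104935908.24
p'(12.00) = 26210080542.44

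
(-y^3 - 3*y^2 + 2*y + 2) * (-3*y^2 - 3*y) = 3*y^5 + 12*y^4 + 3*y^3 - 12*y^2 - 6*y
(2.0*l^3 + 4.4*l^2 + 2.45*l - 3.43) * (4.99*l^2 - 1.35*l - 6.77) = 9.98*l^5 + 19.256*l^4 - 7.2545*l^3 - 50.2112*l^2 - 11.956*l + 23.2211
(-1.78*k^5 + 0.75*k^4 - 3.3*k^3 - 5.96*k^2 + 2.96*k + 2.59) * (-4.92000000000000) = 8.7576*k^5 - 3.69*k^4 + 16.236*k^3 + 29.3232*k^2 - 14.5632*k - 12.7428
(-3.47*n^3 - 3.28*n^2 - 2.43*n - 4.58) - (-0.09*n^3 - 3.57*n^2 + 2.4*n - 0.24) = -3.38*n^3 + 0.29*n^2 - 4.83*n - 4.34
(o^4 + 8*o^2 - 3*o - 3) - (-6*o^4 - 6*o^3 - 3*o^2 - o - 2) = 7*o^4 + 6*o^3 + 11*o^2 - 2*o - 1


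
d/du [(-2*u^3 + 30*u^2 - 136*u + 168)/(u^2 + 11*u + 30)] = 2*(-u^4 - 22*u^3 + 143*u^2 + 732*u - 2964)/(u^4 + 22*u^3 + 181*u^2 + 660*u + 900)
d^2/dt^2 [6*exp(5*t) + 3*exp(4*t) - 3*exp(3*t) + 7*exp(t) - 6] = (150*exp(4*t) + 48*exp(3*t) - 27*exp(2*t) + 7)*exp(t)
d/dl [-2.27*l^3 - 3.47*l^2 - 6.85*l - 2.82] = -6.81*l^2 - 6.94*l - 6.85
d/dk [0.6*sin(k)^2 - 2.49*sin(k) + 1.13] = (1.2*sin(k) - 2.49)*cos(k)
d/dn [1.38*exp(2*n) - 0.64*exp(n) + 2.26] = (2.76*exp(n) - 0.64)*exp(n)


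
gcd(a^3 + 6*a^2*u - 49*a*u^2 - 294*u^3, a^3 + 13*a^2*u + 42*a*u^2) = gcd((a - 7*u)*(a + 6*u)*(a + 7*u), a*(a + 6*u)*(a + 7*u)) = a^2 + 13*a*u + 42*u^2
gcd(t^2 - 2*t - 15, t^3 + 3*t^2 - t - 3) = t + 3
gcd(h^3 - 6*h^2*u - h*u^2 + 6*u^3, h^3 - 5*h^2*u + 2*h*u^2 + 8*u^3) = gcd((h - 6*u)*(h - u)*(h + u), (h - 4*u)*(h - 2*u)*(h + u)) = h + u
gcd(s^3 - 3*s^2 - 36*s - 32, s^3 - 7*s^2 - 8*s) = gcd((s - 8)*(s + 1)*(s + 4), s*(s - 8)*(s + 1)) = s^2 - 7*s - 8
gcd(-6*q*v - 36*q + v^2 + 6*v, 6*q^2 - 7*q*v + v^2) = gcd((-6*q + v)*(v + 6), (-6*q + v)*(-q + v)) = 6*q - v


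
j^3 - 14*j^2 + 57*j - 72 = (j - 8)*(j - 3)^2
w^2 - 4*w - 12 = (w - 6)*(w + 2)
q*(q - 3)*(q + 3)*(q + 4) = q^4 + 4*q^3 - 9*q^2 - 36*q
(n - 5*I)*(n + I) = n^2 - 4*I*n + 5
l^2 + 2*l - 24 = (l - 4)*(l + 6)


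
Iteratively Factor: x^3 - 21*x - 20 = (x + 1)*(x^2 - x - 20) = (x - 5)*(x + 1)*(x + 4)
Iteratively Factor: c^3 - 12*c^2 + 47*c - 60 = (c - 5)*(c^2 - 7*c + 12) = (c - 5)*(c - 3)*(c - 4)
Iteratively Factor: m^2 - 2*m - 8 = (m - 4)*(m + 2)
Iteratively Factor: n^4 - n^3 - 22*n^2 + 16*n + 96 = (n + 4)*(n^3 - 5*n^2 - 2*n + 24) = (n - 3)*(n + 4)*(n^2 - 2*n - 8) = (n - 4)*(n - 3)*(n + 4)*(n + 2)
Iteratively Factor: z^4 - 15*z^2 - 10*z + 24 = (z + 2)*(z^3 - 2*z^2 - 11*z + 12) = (z + 2)*(z + 3)*(z^2 - 5*z + 4) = (z - 1)*(z + 2)*(z + 3)*(z - 4)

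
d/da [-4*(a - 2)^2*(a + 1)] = 12*a*(2 - a)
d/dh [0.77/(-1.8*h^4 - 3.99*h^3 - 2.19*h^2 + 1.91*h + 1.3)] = (5.544*h^3 + 9.2169*h^2 + 3.3726*h - 1.4707)/(1.8*h^4 + 3.99*h^3 + 2.19*h^2 - 1.91*h - 1.3)^2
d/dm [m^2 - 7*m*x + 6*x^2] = 2*m - 7*x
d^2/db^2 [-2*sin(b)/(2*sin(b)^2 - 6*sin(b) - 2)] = (sin(b)^5 + 3*sin(b)^4 + 4*sin(b)^3 - 3*sin(b)^2 - 5*sin(b) + 6)/(sin(b)^2 - 3*sin(b) - 1)^3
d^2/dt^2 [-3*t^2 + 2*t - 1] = -6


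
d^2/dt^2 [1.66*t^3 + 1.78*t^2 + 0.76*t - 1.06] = 9.96*t + 3.56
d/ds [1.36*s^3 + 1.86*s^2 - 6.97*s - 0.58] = 4.08*s^2 + 3.72*s - 6.97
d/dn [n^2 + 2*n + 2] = 2*n + 2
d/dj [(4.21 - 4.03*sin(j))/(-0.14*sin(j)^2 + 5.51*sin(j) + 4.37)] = (-0.5642*sin(j)^2 + 1.1788*sin(j) - 40.8082)*cos(j)/(0.0196*sin(j)^4 - 1.5428*sin(j)^3 + 29.1365*sin(j)^2 + 48.1574*sin(j) + 19.0969)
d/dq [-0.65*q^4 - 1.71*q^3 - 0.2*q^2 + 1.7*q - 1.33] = -2.6*q^3 - 5.13*q^2 - 0.4*q + 1.7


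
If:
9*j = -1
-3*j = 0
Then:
No Solution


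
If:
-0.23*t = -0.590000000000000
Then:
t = 2.57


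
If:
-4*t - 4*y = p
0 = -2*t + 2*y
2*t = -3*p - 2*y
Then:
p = 0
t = 0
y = 0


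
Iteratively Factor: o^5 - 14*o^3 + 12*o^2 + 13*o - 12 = (o + 4)*(o^4 - 4*o^3 + 2*o^2 + 4*o - 3) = (o + 1)*(o + 4)*(o^3 - 5*o^2 + 7*o - 3) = (o - 1)*(o + 1)*(o + 4)*(o^2 - 4*o + 3) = (o - 1)^2*(o + 1)*(o + 4)*(o - 3)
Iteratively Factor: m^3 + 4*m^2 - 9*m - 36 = (m + 4)*(m^2 - 9) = (m + 3)*(m + 4)*(m - 3)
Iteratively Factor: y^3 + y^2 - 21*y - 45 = (y - 5)*(y^2 + 6*y + 9) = (y - 5)*(y + 3)*(y + 3)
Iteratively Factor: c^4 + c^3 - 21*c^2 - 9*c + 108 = (c - 3)*(c^3 + 4*c^2 - 9*c - 36) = (c - 3)*(c + 4)*(c^2 - 9) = (c - 3)*(c + 3)*(c + 4)*(c - 3)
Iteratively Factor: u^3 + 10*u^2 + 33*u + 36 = (u + 4)*(u^2 + 6*u + 9) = (u + 3)*(u + 4)*(u + 3)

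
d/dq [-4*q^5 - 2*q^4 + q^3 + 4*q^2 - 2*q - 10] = -20*q^4 - 8*q^3 + 3*q^2 + 8*q - 2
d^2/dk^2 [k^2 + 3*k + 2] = 2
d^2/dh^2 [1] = 0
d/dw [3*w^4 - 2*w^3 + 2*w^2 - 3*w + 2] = 12*w^3 - 6*w^2 + 4*w - 3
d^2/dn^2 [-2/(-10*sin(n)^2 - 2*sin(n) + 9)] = 4*(-200*sin(n)^4 - 30*sin(n)^3 + 118*sin(n)^2 + 51*sin(n) + 94)/(10*sin(n)^2 + 2*sin(n) - 9)^3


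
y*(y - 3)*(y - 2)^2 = y^4 - 7*y^3 + 16*y^2 - 12*y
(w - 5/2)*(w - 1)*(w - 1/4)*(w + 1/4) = w^4 - 7*w^3/2 + 39*w^2/16 + 7*w/32 - 5/32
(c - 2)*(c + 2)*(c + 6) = c^3 + 6*c^2 - 4*c - 24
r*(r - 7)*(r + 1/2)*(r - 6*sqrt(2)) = r^4 - 6*sqrt(2)*r^3 - 13*r^3/2 - 7*r^2/2 + 39*sqrt(2)*r^2 + 21*sqrt(2)*r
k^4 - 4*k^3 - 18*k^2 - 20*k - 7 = (k - 7)*(k + 1)^3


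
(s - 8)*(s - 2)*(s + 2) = s^3 - 8*s^2 - 4*s + 32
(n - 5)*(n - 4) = n^2 - 9*n + 20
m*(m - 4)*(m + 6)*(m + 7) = m^4 + 9*m^3 - 10*m^2 - 168*m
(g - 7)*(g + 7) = g^2 - 49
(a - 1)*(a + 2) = a^2 + a - 2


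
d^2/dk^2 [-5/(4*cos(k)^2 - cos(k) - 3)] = 5*(64*sin(k)^4 - 81*sin(k)^2 + 12*cos(k) - 3*cos(3*k) - 9)/((cos(k) - 1)^3*(4*cos(k) + 3)^3)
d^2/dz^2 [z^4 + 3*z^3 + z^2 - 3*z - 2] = 12*z^2 + 18*z + 2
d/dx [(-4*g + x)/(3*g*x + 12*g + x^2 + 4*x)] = (3*g*x + 12*g + x^2 + 4*x + (4*g - x)*(3*g + 2*x + 4))/(3*g*x + 12*g + x^2 + 4*x)^2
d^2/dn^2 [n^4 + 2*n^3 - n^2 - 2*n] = 12*n^2 + 12*n - 2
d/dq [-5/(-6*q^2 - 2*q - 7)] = 10*(-6*q - 1)/(6*q^2 + 2*q + 7)^2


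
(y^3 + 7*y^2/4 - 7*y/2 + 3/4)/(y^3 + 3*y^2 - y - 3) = (y - 1/4)/(y + 1)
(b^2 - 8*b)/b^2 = (b - 8)/b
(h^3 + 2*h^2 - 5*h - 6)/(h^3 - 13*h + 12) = (h^3 + 2*h^2 - 5*h - 6)/(h^3 - 13*h + 12)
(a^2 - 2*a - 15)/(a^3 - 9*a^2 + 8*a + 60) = (a + 3)/(a^2 - 4*a - 12)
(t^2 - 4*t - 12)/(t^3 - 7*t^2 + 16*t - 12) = (t^2 - 4*t - 12)/(t^3 - 7*t^2 + 16*t - 12)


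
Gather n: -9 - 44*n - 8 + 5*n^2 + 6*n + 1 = 5*n^2 - 38*n - 16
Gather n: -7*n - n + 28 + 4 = 32 - 8*n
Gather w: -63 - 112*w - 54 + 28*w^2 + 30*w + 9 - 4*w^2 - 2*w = 24*w^2 - 84*w - 108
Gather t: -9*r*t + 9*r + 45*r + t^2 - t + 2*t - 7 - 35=54*r + t^2 + t*(1 - 9*r) - 42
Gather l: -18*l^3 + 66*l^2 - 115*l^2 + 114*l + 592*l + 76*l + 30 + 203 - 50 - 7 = -18*l^3 - 49*l^2 + 782*l + 176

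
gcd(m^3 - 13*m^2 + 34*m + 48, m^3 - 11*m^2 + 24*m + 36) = m^2 - 5*m - 6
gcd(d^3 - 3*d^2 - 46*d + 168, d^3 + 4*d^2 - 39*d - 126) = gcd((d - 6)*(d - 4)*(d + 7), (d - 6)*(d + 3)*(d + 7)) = d^2 + d - 42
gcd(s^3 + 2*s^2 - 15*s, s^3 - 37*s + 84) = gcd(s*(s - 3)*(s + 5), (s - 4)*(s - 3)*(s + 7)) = s - 3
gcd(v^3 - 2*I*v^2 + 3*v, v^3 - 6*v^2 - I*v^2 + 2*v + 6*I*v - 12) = v + I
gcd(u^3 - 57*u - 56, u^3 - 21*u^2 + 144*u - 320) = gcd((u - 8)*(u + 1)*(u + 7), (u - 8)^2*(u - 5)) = u - 8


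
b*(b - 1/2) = b^2 - b/2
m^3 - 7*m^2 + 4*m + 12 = (m - 6)*(m - 2)*(m + 1)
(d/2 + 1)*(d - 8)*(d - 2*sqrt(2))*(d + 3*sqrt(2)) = d^4/2 - 3*d^3 + sqrt(2)*d^3/2 - 14*d^2 - 3*sqrt(2)*d^2 - 8*sqrt(2)*d + 36*d + 96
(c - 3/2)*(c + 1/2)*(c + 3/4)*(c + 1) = c^4 + 3*c^3/4 - 7*c^2/4 - 33*c/16 - 9/16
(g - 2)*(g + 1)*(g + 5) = g^3 + 4*g^2 - 7*g - 10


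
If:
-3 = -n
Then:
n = 3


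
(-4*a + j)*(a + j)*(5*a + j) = -20*a^3 - 19*a^2*j + 2*a*j^2 + j^3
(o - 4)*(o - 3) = o^2 - 7*o + 12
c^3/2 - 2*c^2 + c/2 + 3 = (c/2 + 1/2)*(c - 3)*(c - 2)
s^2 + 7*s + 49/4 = (s + 7/2)^2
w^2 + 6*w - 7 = (w - 1)*(w + 7)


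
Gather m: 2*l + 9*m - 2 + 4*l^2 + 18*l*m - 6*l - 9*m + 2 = 4*l^2 + 18*l*m - 4*l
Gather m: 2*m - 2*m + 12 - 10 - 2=0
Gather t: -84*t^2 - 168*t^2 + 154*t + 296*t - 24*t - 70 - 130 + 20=-252*t^2 + 426*t - 180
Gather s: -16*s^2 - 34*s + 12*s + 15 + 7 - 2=-16*s^2 - 22*s + 20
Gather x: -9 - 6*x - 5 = -6*x - 14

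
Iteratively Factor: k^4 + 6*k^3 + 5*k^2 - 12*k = (k + 4)*(k^3 + 2*k^2 - 3*k) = k*(k + 4)*(k^2 + 2*k - 3) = k*(k - 1)*(k + 4)*(k + 3)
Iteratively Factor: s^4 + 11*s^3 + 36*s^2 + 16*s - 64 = (s + 4)*(s^3 + 7*s^2 + 8*s - 16) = (s + 4)^2*(s^2 + 3*s - 4) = (s - 1)*(s + 4)^2*(s + 4)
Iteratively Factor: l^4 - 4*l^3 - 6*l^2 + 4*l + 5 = (l + 1)*(l^3 - 5*l^2 - l + 5) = (l - 1)*(l + 1)*(l^2 - 4*l - 5) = (l - 5)*(l - 1)*(l + 1)*(l + 1)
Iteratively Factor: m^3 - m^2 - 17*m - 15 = (m + 1)*(m^2 - 2*m - 15) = (m - 5)*(m + 1)*(m + 3)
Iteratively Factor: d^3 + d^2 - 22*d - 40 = (d - 5)*(d^2 + 6*d + 8) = (d - 5)*(d + 4)*(d + 2)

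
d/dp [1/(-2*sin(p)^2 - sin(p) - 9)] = (4*sin(p) + 1)*cos(p)/(sin(p) - cos(2*p) + 10)^2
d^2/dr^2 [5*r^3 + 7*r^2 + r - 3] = 30*r + 14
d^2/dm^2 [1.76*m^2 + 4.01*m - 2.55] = 3.52000000000000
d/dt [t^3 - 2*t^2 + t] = 3*t^2 - 4*t + 1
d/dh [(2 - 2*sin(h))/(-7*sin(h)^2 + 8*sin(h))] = 2*(-7*cos(h) + 14/tan(h) - 8*cos(h)/sin(h)^2)/(7*sin(h) - 8)^2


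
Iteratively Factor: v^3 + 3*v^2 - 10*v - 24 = (v + 4)*(v^2 - v - 6) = (v - 3)*(v + 4)*(v + 2)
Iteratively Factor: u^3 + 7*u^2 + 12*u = (u + 4)*(u^2 + 3*u) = u*(u + 4)*(u + 3)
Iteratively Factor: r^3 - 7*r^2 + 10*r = (r - 5)*(r^2 - 2*r) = (r - 5)*(r - 2)*(r)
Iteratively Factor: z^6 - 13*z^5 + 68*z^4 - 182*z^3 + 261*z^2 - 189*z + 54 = (z - 3)*(z^5 - 10*z^4 + 38*z^3 - 68*z^2 + 57*z - 18) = (z - 3)*(z - 1)*(z^4 - 9*z^3 + 29*z^2 - 39*z + 18) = (z - 3)*(z - 1)^2*(z^3 - 8*z^2 + 21*z - 18) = (z - 3)^2*(z - 1)^2*(z^2 - 5*z + 6) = (z - 3)^3*(z - 1)^2*(z - 2)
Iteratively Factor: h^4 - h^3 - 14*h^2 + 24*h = (h - 2)*(h^3 + h^2 - 12*h) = h*(h - 2)*(h^2 + h - 12) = h*(h - 2)*(h + 4)*(h - 3)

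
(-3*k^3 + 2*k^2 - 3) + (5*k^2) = -3*k^3 + 7*k^2 - 3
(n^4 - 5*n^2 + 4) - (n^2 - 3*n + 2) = n^4 - 6*n^2 + 3*n + 2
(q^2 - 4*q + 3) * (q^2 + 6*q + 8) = q^4 + 2*q^3 - 13*q^2 - 14*q + 24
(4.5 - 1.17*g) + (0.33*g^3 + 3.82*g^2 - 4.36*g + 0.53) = 0.33*g^3 + 3.82*g^2 - 5.53*g + 5.03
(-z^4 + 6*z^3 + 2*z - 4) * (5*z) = -5*z^5 + 30*z^4 + 10*z^2 - 20*z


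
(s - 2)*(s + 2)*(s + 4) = s^3 + 4*s^2 - 4*s - 16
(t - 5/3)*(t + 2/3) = t^2 - t - 10/9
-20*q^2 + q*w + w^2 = (-4*q + w)*(5*q + w)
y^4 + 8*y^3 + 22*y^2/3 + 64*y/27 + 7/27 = (y + 1/3)^3*(y + 7)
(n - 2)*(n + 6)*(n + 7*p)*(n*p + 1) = n^4*p + 7*n^3*p^2 + 4*n^3*p + n^3 + 28*n^2*p^2 - 5*n^2*p + 4*n^2 - 84*n*p^2 + 28*n*p - 12*n - 84*p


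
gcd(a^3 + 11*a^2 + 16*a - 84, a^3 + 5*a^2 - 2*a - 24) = a - 2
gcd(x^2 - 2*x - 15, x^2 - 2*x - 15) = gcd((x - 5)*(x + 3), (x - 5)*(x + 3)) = x^2 - 2*x - 15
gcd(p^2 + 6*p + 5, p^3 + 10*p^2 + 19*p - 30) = p + 5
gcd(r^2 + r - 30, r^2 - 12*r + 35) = r - 5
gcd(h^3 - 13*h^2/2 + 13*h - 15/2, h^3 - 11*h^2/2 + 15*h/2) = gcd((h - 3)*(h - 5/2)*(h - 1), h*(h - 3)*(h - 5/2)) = h^2 - 11*h/2 + 15/2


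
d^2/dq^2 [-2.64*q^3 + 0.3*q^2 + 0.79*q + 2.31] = 0.6 - 15.84*q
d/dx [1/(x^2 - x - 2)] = (1 - 2*x)/(-x^2 + x + 2)^2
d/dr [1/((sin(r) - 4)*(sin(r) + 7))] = -(2*sin(r) + 3)*cos(r)/((sin(r) - 4)^2*(sin(r) + 7)^2)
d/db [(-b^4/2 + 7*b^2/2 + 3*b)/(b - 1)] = (-3*b^4 + 4*b^3 + 7*b^2 - 14*b - 6)/(2*(b^2 - 2*b + 1))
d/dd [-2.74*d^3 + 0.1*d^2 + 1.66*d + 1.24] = -8.22*d^2 + 0.2*d + 1.66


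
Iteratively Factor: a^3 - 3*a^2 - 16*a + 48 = (a - 4)*(a^2 + a - 12) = (a - 4)*(a - 3)*(a + 4)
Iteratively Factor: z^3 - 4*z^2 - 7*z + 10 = (z + 2)*(z^2 - 6*z + 5) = (z - 5)*(z + 2)*(z - 1)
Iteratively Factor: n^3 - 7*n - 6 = (n - 3)*(n^2 + 3*n + 2) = (n - 3)*(n + 2)*(n + 1)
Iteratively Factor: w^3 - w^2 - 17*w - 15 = (w - 5)*(w^2 + 4*w + 3) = (w - 5)*(w + 1)*(w + 3)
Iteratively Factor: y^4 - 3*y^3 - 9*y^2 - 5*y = (y - 5)*(y^3 + 2*y^2 + y) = (y - 5)*(y + 1)*(y^2 + y) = y*(y - 5)*(y + 1)*(y + 1)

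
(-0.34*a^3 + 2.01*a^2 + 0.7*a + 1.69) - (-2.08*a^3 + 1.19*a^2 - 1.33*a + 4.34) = 1.74*a^3 + 0.82*a^2 + 2.03*a - 2.65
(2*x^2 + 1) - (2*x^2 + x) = 1 - x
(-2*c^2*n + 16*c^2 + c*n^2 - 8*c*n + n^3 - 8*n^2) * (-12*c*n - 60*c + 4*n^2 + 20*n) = 24*c^3*n^2 - 72*c^3*n - 960*c^3 - 20*c^2*n^3 + 60*c^2*n^2 + 800*c^2*n - 8*c*n^4 + 24*c*n^3 + 320*c*n^2 + 4*n^5 - 12*n^4 - 160*n^3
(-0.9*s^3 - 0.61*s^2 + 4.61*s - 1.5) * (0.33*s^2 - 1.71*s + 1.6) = -0.297*s^5 + 1.3377*s^4 + 1.1244*s^3 - 9.3541*s^2 + 9.941*s - 2.4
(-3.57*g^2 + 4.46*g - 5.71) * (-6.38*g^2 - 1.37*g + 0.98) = 22.7766*g^4 - 23.5639*g^3 + 26.821*g^2 + 12.1935*g - 5.5958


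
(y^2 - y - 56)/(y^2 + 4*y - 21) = (y - 8)/(y - 3)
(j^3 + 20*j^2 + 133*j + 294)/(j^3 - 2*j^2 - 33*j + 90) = (j^2 + 14*j + 49)/(j^2 - 8*j + 15)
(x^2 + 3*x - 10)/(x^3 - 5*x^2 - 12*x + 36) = (x + 5)/(x^2 - 3*x - 18)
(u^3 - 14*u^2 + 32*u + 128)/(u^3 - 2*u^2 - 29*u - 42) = (u^2 - 16*u + 64)/(u^2 - 4*u - 21)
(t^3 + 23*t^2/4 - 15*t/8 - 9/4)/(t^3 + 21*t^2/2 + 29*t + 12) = (t - 3/4)/(t + 4)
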